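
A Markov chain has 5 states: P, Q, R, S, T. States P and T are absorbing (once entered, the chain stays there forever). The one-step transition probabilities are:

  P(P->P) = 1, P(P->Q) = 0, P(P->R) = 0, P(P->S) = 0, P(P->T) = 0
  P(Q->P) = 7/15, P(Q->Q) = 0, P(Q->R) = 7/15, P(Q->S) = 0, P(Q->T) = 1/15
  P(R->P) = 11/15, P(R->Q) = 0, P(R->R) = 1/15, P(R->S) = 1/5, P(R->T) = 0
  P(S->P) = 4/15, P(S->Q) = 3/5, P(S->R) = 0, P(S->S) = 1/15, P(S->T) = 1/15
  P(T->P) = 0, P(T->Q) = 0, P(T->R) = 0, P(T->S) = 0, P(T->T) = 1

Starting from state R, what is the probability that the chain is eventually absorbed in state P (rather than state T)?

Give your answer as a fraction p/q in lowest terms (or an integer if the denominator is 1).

Answer: 893/917

Derivation:
Let a_i = P(absorbed in P | start in state i).
Boundary conditions: a_P = 1, a_T = 0.
For each transient state i, a_i = sum_j P(i->j) * a_j:
  a_Q = 7/15*a_P + 0*a_Q + 7/15*a_R + 0*a_S + 1/15*a_T
  a_R = 11/15*a_P + 0*a_Q + 1/15*a_R + 1/5*a_S + 0*a_T
  a_S = 4/15*a_P + 3/5*a_Q + 0*a_R + 1/15*a_S + 1/15*a_T

Substituting a_P = 1 and a_T = 0, rearrange to (I - Q) a = r where r[i] = P(i -> P):
  [1, -7/15, 0] . (a_Q, a_R, a_S) = 7/15
  [0, 14/15, -1/5] . (a_Q, a_R, a_S) = 11/15
  [-3/5, 0, 14/15] . (a_Q, a_R, a_S) = 4/15

Solving yields:
  a_Q = 362/393
  a_R = 893/917
  a_S = 115/131

Starting state is R, so the absorption probability is a_R = 893/917.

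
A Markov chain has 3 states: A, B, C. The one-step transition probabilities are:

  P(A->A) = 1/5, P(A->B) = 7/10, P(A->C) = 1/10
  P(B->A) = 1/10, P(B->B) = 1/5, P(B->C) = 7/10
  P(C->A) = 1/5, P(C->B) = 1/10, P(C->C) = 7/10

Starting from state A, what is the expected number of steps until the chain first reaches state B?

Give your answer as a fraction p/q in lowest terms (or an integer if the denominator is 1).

Let h_i = expected steps to first reach B from state i.
Boundary: h_B = 0.
First-step equations for the other states:
  h_A = 1 + 1/5*h_A + 7/10*h_B + 1/10*h_C
  h_C = 1 + 1/5*h_A + 1/10*h_B + 7/10*h_C

Substituting h_B = 0 and rearranging gives the linear system (I - Q) h = 1:
  [4/5, -1/10] . (h_A, h_C) = 1
  [-1/5, 3/10] . (h_A, h_C) = 1

Solving yields:
  h_A = 20/11
  h_C = 50/11

Starting state is A, so the expected hitting time is h_A = 20/11.

Answer: 20/11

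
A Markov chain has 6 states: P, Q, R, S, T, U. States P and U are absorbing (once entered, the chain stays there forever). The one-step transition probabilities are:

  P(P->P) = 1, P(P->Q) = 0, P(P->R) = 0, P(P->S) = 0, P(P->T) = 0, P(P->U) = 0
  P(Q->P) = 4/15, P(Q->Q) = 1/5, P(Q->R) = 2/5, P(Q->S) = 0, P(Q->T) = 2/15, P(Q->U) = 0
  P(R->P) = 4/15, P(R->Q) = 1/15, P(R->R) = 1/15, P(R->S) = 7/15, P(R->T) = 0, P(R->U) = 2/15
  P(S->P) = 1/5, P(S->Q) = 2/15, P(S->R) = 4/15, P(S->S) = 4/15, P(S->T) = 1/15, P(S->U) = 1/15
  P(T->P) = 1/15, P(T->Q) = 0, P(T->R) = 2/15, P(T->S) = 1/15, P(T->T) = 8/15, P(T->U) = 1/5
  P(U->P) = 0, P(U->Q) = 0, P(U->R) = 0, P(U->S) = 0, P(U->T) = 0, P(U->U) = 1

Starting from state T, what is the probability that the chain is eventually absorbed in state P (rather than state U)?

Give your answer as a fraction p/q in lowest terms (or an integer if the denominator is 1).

Let a_i = P(absorbed in P | start in state i).
Boundary conditions: a_P = 1, a_U = 0.
For each transient state i, a_i = sum_j P(i->j) * a_j:
  a_Q = 4/15*a_P + 1/5*a_Q + 2/5*a_R + 0*a_S + 2/15*a_T + 0*a_U
  a_R = 4/15*a_P + 1/15*a_Q + 1/15*a_R + 7/15*a_S + 0*a_T + 2/15*a_U
  a_S = 1/5*a_P + 2/15*a_Q + 4/15*a_R + 4/15*a_S + 1/15*a_T + 1/15*a_U
  a_T = 1/15*a_P + 0*a_Q + 2/15*a_R + 1/15*a_S + 8/15*a_T + 1/5*a_U

Substituting a_P = 1 and a_U = 0, rearrange to (I - Q) a = r where r[i] = P(i -> P):
  [4/5, -2/5, 0, -2/15] . (a_Q, a_R, a_S, a_T) = 4/15
  [-1/15, 14/15, -7/15, 0] . (a_Q, a_R, a_S, a_T) = 4/15
  [-2/15, -4/15, 11/15, -1/15] . (a_Q, a_R, a_S, a_T) = 1/5
  [0, -2/15, -1/15, 7/15] . (a_Q, a_R, a_S, a_T) = 1/15

Solving yields:
  a_Q = 849/1130
  a_R = 779/1130
  a_S = 7/10
  a_T = 497/1130

Starting state is T, so the absorption probability is a_T = 497/1130.

Answer: 497/1130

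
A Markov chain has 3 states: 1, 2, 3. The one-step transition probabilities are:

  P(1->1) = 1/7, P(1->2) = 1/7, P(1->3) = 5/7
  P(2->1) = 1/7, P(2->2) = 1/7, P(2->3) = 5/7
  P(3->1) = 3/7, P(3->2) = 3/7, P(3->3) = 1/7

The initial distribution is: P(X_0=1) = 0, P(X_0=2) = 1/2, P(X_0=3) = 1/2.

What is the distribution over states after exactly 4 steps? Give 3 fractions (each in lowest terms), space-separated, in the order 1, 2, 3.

Answer: 649/2401 649/2401 1103/2401

Derivation:
Propagating the distribution step by step (d_{t+1} = d_t * P):
d_0 = (1=0, 2=1/2, 3=1/2)
  d_1[1] = 0*1/7 + 1/2*1/7 + 1/2*3/7 = 2/7
  d_1[2] = 0*1/7 + 1/2*1/7 + 1/2*3/7 = 2/7
  d_1[3] = 0*5/7 + 1/2*5/7 + 1/2*1/7 = 3/7
d_1 = (1=2/7, 2=2/7, 3=3/7)
  d_2[1] = 2/7*1/7 + 2/7*1/7 + 3/7*3/7 = 13/49
  d_2[2] = 2/7*1/7 + 2/7*1/7 + 3/7*3/7 = 13/49
  d_2[3] = 2/7*5/7 + 2/7*5/7 + 3/7*1/7 = 23/49
d_2 = (1=13/49, 2=13/49, 3=23/49)
  d_3[1] = 13/49*1/7 + 13/49*1/7 + 23/49*3/7 = 95/343
  d_3[2] = 13/49*1/7 + 13/49*1/7 + 23/49*3/7 = 95/343
  d_3[3] = 13/49*5/7 + 13/49*5/7 + 23/49*1/7 = 153/343
d_3 = (1=95/343, 2=95/343, 3=153/343)
  d_4[1] = 95/343*1/7 + 95/343*1/7 + 153/343*3/7 = 649/2401
  d_4[2] = 95/343*1/7 + 95/343*1/7 + 153/343*3/7 = 649/2401
  d_4[3] = 95/343*5/7 + 95/343*5/7 + 153/343*1/7 = 1103/2401
d_4 = (1=649/2401, 2=649/2401, 3=1103/2401)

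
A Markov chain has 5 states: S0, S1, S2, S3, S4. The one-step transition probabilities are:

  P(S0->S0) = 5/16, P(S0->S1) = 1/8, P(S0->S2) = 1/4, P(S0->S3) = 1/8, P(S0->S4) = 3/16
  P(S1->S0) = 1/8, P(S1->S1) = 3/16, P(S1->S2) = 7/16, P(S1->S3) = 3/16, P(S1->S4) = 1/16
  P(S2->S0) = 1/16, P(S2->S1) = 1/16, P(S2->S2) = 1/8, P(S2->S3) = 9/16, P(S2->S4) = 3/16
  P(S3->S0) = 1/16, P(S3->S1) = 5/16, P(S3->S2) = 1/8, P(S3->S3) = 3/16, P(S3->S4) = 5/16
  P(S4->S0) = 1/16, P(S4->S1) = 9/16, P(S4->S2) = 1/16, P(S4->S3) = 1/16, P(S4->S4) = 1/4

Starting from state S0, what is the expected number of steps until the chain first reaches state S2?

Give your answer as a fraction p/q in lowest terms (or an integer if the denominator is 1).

Let h_i = expected steps to first reach S2 from state i.
Boundary: h_S2 = 0.
First-step equations for the other states:
  h_S0 = 1 + 5/16*h_S0 + 1/8*h_S1 + 1/4*h_S2 + 1/8*h_S3 + 3/16*h_S4
  h_S1 = 1 + 1/8*h_S0 + 3/16*h_S1 + 7/16*h_S2 + 3/16*h_S3 + 1/16*h_S4
  h_S3 = 1 + 1/16*h_S0 + 5/16*h_S1 + 1/8*h_S2 + 3/16*h_S3 + 5/16*h_S4
  h_S4 = 1 + 1/16*h_S0 + 9/16*h_S1 + 1/16*h_S2 + 1/16*h_S3 + 1/4*h_S4

Substituting h_S2 = 0 and rearranging gives the linear system (I - Q) h = 1:
  [11/16, -1/8, -1/8, -3/16] . (h_S0, h_S1, h_S3, h_S4) = 1
  [-1/8, 13/16, -3/16, -1/16] . (h_S0, h_S1, h_S3, h_S4) = 1
  [-1/16, -5/16, 13/16, -5/16] . (h_S0, h_S1, h_S3, h_S4) = 1
  [-1/16, -9/16, -1/16, 3/4] . (h_S0, h_S1, h_S3, h_S4) = 1

Solving yields:
  h_S0 = 14200/3471
  h_S1 = 11276/3471
  h_S3 = 15692/3471
  h_S4 = 5192/1157

Starting state is S0, so the expected hitting time is h_S0 = 14200/3471.

Answer: 14200/3471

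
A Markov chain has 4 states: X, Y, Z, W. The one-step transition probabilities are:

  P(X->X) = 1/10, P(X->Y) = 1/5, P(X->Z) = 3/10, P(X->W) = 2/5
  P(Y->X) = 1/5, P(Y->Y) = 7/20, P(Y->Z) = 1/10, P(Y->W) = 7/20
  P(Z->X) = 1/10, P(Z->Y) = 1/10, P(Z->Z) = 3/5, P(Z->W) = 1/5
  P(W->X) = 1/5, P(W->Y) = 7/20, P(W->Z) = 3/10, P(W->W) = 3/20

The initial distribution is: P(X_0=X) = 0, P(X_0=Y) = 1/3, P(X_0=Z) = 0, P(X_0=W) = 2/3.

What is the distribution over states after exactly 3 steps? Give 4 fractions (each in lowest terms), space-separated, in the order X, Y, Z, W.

Answer: 463/3000 503/2000 1013/3000 513/2000

Derivation:
Propagating the distribution step by step (d_{t+1} = d_t * P):
d_0 = (X=0, Y=1/3, Z=0, W=2/3)
  d_1[X] = 0*1/10 + 1/3*1/5 + 0*1/10 + 2/3*1/5 = 1/5
  d_1[Y] = 0*1/5 + 1/3*7/20 + 0*1/10 + 2/3*7/20 = 7/20
  d_1[Z] = 0*3/10 + 1/3*1/10 + 0*3/5 + 2/3*3/10 = 7/30
  d_1[W] = 0*2/5 + 1/3*7/20 + 0*1/5 + 2/3*3/20 = 13/60
d_1 = (X=1/5, Y=7/20, Z=7/30, W=13/60)
  d_2[X] = 1/5*1/10 + 7/20*1/5 + 7/30*1/10 + 13/60*1/5 = 47/300
  d_2[Y] = 1/5*1/5 + 7/20*7/20 + 7/30*1/10 + 13/60*7/20 = 157/600
  d_2[Z] = 1/5*3/10 + 7/20*1/10 + 7/30*3/5 + 13/60*3/10 = 3/10
  d_2[W] = 1/5*2/5 + 7/20*7/20 + 7/30*1/5 + 13/60*3/20 = 169/600
d_2 = (X=47/300, Y=157/600, Z=3/10, W=169/600)
  d_3[X] = 47/300*1/10 + 157/600*1/5 + 3/10*1/10 + 169/600*1/5 = 463/3000
  d_3[Y] = 47/300*1/5 + 157/600*7/20 + 3/10*1/10 + 169/600*7/20 = 503/2000
  d_3[Z] = 47/300*3/10 + 157/600*1/10 + 3/10*3/5 + 169/600*3/10 = 1013/3000
  d_3[W] = 47/300*2/5 + 157/600*7/20 + 3/10*1/5 + 169/600*3/20 = 513/2000
d_3 = (X=463/3000, Y=503/2000, Z=1013/3000, W=513/2000)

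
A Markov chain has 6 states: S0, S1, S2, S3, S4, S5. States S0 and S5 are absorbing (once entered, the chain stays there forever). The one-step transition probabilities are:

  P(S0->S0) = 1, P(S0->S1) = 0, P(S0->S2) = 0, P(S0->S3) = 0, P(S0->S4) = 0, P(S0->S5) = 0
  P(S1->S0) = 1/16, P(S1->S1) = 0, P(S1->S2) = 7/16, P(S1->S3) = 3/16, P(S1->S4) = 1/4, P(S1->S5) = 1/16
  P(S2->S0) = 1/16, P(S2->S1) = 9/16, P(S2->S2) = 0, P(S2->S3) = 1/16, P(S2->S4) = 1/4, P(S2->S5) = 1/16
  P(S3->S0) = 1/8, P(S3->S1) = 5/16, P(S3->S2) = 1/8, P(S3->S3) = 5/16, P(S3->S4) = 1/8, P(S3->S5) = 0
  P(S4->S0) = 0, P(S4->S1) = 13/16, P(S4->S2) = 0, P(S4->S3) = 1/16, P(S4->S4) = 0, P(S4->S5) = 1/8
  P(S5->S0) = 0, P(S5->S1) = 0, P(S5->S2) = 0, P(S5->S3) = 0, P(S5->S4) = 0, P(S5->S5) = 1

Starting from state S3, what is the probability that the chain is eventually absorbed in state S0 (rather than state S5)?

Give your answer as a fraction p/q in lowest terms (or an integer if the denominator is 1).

Answer: 3511/6176

Derivation:
Let a_i = P(absorbed in S0 | start in state i).
Boundary conditions: a_S0 = 1, a_S5 = 0.
For each transient state i, a_i = sum_j P(i->j) * a_j:
  a_S1 = 1/16*a_S0 + 0*a_S1 + 7/16*a_S2 + 3/16*a_S3 + 1/4*a_S4 + 1/16*a_S5
  a_S2 = 1/16*a_S0 + 9/16*a_S1 + 0*a_S2 + 1/16*a_S3 + 1/4*a_S4 + 1/16*a_S5
  a_S3 = 1/8*a_S0 + 5/16*a_S1 + 1/8*a_S2 + 5/16*a_S3 + 1/8*a_S4 + 0*a_S5
  a_S4 = 0*a_S0 + 13/16*a_S1 + 0*a_S2 + 1/16*a_S3 + 0*a_S4 + 1/8*a_S5

Substituting a_S0 = 1 and a_S5 = 0, rearrange to (I - Q) a = r where r[i] = P(i -> S0):
  [1, -7/16, -3/16, -1/4] . (a_S1, a_S2, a_S3, a_S4) = 1/16
  [-9/16, 1, -1/16, -1/4] . (a_S1, a_S2, a_S3, a_S4) = 1/16
  [-5/16, -1/8, 11/16, -1/8] . (a_S1, a_S2, a_S3, a_S4) = 1/8
  [-13/16, 0, -1/16, 1] . (a_S1, a_S2, a_S3, a_S4) = 0

Solving yields:
  a_S1 = 3005/6176
  a_S2 = 2961/6176
  a_S3 = 3511/6176
  a_S4 = 2661/6176

Starting state is S3, so the absorption probability is a_S3 = 3511/6176.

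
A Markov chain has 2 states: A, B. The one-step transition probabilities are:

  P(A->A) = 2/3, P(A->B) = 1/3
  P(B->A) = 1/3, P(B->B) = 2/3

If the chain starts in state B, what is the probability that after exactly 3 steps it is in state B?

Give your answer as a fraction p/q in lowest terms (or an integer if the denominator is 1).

Computing P^3 by repeated multiplication:
P^1 =
  A: [2/3, 1/3]
  B: [1/3, 2/3]
P^2 =
  A: [5/9, 4/9]
  B: [4/9, 5/9]
P^3 =
  A: [14/27, 13/27]
  B: [13/27, 14/27]

(P^3)[B -> B] = 14/27

Answer: 14/27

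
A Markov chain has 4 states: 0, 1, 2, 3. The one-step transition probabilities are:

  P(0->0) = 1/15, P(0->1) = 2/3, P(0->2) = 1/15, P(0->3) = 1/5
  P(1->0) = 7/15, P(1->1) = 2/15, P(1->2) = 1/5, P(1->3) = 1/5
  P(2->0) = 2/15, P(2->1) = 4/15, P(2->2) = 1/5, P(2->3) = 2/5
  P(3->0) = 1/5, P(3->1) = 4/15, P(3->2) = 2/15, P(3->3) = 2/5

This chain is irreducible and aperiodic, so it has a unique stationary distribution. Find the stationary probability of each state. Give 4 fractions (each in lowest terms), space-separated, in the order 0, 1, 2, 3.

Answer: 100/411 44/137 61/411 118/411

Derivation:
The stationary distribution satisfies pi = pi * P, i.e.:
  pi_0 = 1/15*pi_0 + 7/15*pi_1 + 2/15*pi_2 + 1/5*pi_3
  pi_1 = 2/3*pi_0 + 2/15*pi_1 + 4/15*pi_2 + 4/15*pi_3
  pi_2 = 1/15*pi_0 + 1/5*pi_1 + 1/5*pi_2 + 2/15*pi_3
  pi_3 = 1/5*pi_0 + 1/5*pi_1 + 2/5*pi_2 + 2/5*pi_3
with normalization: pi_0 + pi_1 + pi_2 + pi_3 = 1.

Using the first 3 balance equations plus normalization, the linear system A*pi = b is:
  [-14/15, 7/15, 2/15, 1/5] . pi = 0
  [2/3, -13/15, 4/15, 4/15] . pi = 0
  [1/15, 1/5, -4/5, 2/15] . pi = 0
  [1, 1, 1, 1] . pi = 1

Solving yields:
  pi_0 = 100/411
  pi_1 = 44/137
  pi_2 = 61/411
  pi_3 = 118/411

Verification (pi * P):
  100/411*1/15 + 44/137*7/15 + 61/411*2/15 + 118/411*1/5 = 100/411 = pi_0  (ok)
  100/411*2/3 + 44/137*2/15 + 61/411*4/15 + 118/411*4/15 = 44/137 = pi_1  (ok)
  100/411*1/15 + 44/137*1/5 + 61/411*1/5 + 118/411*2/15 = 61/411 = pi_2  (ok)
  100/411*1/5 + 44/137*1/5 + 61/411*2/5 + 118/411*2/5 = 118/411 = pi_3  (ok)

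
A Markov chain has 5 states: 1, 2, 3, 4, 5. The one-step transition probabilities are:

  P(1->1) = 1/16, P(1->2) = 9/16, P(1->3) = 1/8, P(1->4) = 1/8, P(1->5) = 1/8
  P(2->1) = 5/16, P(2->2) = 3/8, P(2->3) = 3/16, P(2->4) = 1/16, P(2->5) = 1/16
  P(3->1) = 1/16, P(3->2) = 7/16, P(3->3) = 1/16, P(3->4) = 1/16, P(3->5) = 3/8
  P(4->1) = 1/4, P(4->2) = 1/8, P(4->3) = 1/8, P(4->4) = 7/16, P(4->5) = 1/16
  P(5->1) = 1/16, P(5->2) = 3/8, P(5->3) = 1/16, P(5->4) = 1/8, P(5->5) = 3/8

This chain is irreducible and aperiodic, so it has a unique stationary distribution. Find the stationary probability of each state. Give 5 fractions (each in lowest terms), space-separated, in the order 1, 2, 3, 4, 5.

The stationary distribution satisfies pi = pi * P, i.e.:
  pi_1 = 1/16*pi_1 + 5/16*pi_2 + 1/16*pi_3 + 1/4*pi_4 + 1/16*pi_5
  pi_2 = 9/16*pi_1 + 3/8*pi_2 + 7/16*pi_3 + 1/8*pi_4 + 3/8*pi_5
  pi_3 = 1/8*pi_1 + 3/16*pi_2 + 1/16*pi_3 + 1/8*pi_4 + 1/16*pi_5
  pi_4 = 1/8*pi_1 + 1/16*pi_2 + 1/16*pi_3 + 7/16*pi_4 + 1/8*pi_5
  pi_5 = 1/8*pi_1 + 1/16*pi_2 + 3/8*pi_3 + 1/16*pi_4 + 3/8*pi_5
with normalization: pi_1 + pi_2 + pi_3 + pi_4 + pi_5 = 1.

Using the first 4 balance equations plus normalization, the linear system A*pi = b is:
  [-15/16, 5/16, 1/16, 1/4, 1/16] . pi = 0
  [9/16, -5/8, 7/16, 1/8, 3/8] . pi = 0
  [1/8, 3/16, -15/16, 1/8, 1/16] . pi = 0
  [1/8, 1/16, 1/16, -9/16, 1/8] . pi = 0
  [1, 1, 1, 1, 1] . pi = 1

Solving yields:
  pi_1 = 2564/13951
  pi_2 = 765/1993
  pi_3 = 5458/41853
  pi_4 = 5653/41853
  pi_5 = 6985/41853

Verification (pi * P):
  2564/13951*1/16 + 765/1993*5/16 + 5458/41853*1/16 + 5653/41853*1/4 + 6985/41853*1/16 = 2564/13951 = pi_1  (ok)
  2564/13951*9/16 + 765/1993*3/8 + 5458/41853*7/16 + 5653/41853*1/8 + 6985/41853*3/8 = 765/1993 = pi_2  (ok)
  2564/13951*1/8 + 765/1993*3/16 + 5458/41853*1/16 + 5653/41853*1/8 + 6985/41853*1/16 = 5458/41853 = pi_3  (ok)
  2564/13951*1/8 + 765/1993*1/16 + 5458/41853*1/16 + 5653/41853*7/16 + 6985/41853*1/8 = 5653/41853 = pi_4  (ok)
  2564/13951*1/8 + 765/1993*1/16 + 5458/41853*3/8 + 5653/41853*1/16 + 6985/41853*3/8 = 6985/41853 = pi_5  (ok)

Answer: 2564/13951 765/1993 5458/41853 5653/41853 6985/41853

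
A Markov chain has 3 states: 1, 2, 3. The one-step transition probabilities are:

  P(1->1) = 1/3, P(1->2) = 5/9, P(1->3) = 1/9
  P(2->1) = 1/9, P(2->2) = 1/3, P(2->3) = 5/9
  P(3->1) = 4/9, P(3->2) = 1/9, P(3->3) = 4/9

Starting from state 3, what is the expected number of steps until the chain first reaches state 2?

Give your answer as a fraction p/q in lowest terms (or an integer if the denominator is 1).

Let h_i = expected steps to first reach 2 from state i.
Boundary: h_2 = 0.
First-step equations for the other states:
  h_1 = 1 + 1/3*h_1 + 5/9*h_2 + 1/9*h_3
  h_3 = 1 + 4/9*h_1 + 1/9*h_2 + 4/9*h_3

Substituting h_2 = 0 and rearranging gives the linear system (I - Q) h = 1:
  [2/3, -1/9] . (h_1, h_3) = 1
  [-4/9, 5/9] . (h_1, h_3) = 1

Solving yields:
  h_1 = 27/13
  h_3 = 45/13

Starting state is 3, so the expected hitting time is h_3 = 45/13.

Answer: 45/13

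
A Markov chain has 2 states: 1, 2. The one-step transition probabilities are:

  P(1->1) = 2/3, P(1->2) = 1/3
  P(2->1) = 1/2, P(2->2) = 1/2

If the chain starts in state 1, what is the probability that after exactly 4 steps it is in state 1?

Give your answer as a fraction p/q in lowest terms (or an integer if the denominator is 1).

Computing P^4 by repeated multiplication:
P^1 =
  1: [2/3, 1/3]
  2: [1/2, 1/2]
P^2 =
  1: [11/18, 7/18]
  2: [7/12, 5/12]
P^3 =
  1: [65/108, 43/108]
  2: [43/72, 29/72]
P^4 =
  1: [389/648, 259/648]
  2: [259/432, 173/432]

(P^4)[1 -> 1] = 389/648

Answer: 389/648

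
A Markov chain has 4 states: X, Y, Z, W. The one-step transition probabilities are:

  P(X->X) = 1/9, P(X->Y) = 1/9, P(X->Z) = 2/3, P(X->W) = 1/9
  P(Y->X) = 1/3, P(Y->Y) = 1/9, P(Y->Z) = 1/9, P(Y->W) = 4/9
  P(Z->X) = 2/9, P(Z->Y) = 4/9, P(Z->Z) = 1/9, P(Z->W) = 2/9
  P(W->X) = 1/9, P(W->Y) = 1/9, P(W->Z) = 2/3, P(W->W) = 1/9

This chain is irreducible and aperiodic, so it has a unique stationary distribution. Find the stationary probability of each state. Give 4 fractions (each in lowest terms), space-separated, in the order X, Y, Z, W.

Answer: 254/1269 32/141 49/141 286/1269

Derivation:
The stationary distribution satisfies pi = pi * P, i.e.:
  pi_X = 1/9*pi_X + 1/3*pi_Y + 2/9*pi_Z + 1/9*pi_W
  pi_Y = 1/9*pi_X + 1/9*pi_Y + 4/9*pi_Z + 1/9*pi_W
  pi_Z = 2/3*pi_X + 1/9*pi_Y + 1/9*pi_Z + 2/3*pi_W
  pi_W = 1/9*pi_X + 4/9*pi_Y + 2/9*pi_Z + 1/9*pi_W
with normalization: pi_X + pi_Y + pi_Z + pi_W = 1.

Using the first 3 balance equations plus normalization, the linear system A*pi = b is:
  [-8/9, 1/3, 2/9, 1/9] . pi = 0
  [1/9, -8/9, 4/9, 1/9] . pi = 0
  [2/3, 1/9, -8/9, 2/3] . pi = 0
  [1, 1, 1, 1] . pi = 1

Solving yields:
  pi_X = 254/1269
  pi_Y = 32/141
  pi_Z = 49/141
  pi_W = 286/1269

Verification (pi * P):
  254/1269*1/9 + 32/141*1/3 + 49/141*2/9 + 286/1269*1/9 = 254/1269 = pi_X  (ok)
  254/1269*1/9 + 32/141*1/9 + 49/141*4/9 + 286/1269*1/9 = 32/141 = pi_Y  (ok)
  254/1269*2/3 + 32/141*1/9 + 49/141*1/9 + 286/1269*2/3 = 49/141 = pi_Z  (ok)
  254/1269*1/9 + 32/141*4/9 + 49/141*2/9 + 286/1269*1/9 = 286/1269 = pi_W  (ok)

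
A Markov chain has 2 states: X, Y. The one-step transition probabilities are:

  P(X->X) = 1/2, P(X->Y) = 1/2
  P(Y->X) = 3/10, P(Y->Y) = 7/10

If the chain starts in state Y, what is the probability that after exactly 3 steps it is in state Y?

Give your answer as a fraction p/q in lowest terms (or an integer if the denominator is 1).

Answer: 157/250

Derivation:
Computing P^3 by repeated multiplication:
P^1 =
  X: [1/2, 1/2]
  Y: [3/10, 7/10]
P^2 =
  X: [2/5, 3/5]
  Y: [9/25, 16/25]
P^3 =
  X: [19/50, 31/50]
  Y: [93/250, 157/250]

(P^3)[Y -> Y] = 157/250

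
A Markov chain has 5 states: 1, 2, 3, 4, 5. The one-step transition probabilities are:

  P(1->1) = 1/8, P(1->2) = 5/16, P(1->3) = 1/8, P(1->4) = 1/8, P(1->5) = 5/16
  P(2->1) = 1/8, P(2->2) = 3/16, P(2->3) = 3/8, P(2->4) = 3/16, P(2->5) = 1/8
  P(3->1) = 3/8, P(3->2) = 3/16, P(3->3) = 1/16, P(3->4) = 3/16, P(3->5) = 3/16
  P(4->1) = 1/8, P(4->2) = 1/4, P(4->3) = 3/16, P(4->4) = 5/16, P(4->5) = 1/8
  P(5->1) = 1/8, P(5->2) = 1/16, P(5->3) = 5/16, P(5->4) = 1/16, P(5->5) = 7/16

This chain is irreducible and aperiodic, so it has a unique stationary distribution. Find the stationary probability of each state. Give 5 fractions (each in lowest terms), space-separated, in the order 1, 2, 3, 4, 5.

Answer: 162/905 171/905 391/1810 30/181 453/1810

Derivation:
The stationary distribution satisfies pi = pi * P, i.e.:
  pi_1 = 1/8*pi_1 + 1/8*pi_2 + 3/8*pi_3 + 1/8*pi_4 + 1/8*pi_5
  pi_2 = 5/16*pi_1 + 3/16*pi_2 + 3/16*pi_3 + 1/4*pi_4 + 1/16*pi_5
  pi_3 = 1/8*pi_1 + 3/8*pi_2 + 1/16*pi_3 + 3/16*pi_4 + 5/16*pi_5
  pi_4 = 1/8*pi_1 + 3/16*pi_2 + 3/16*pi_3 + 5/16*pi_4 + 1/16*pi_5
  pi_5 = 5/16*pi_1 + 1/8*pi_2 + 3/16*pi_3 + 1/8*pi_4 + 7/16*pi_5
with normalization: pi_1 + pi_2 + pi_3 + pi_4 + pi_5 = 1.

Using the first 4 balance equations plus normalization, the linear system A*pi = b is:
  [-7/8, 1/8, 3/8, 1/8, 1/8] . pi = 0
  [5/16, -13/16, 3/16, 1/4, 1/16] . pi = 0
  [1/8, 3/8, -15/16, 3/16, 5/16] . pi = 0
  [1/8, 3/16, 3/16, -11/16, 1/16] . pi = 0
  [1, 1, 1, 1, 1] . pi = 1

Solving yields:
  pi_1 = 162/905
  pi_2 = 171/905
  pi_3 = 391/1810
  pi_4 = 30/181
  pi_5 = 453/1810

Verification (pi * P):
  162/905*1/8 + 171/905*1/8 + 391/1810*3/8 + 30/181*1/8 + 453/1810*1/8 = 162/905 = pi_1  (ok)
  162/905*5/16 + 171/905*3/16 + 391/1810*3/16 + 30/181*1/4 + 453/1810*1/16 = 171/905 = pi_2  (ok)
  162/905*1/8 + 171/905*3/8 + 391/1810*1/16 + 30/181*3/16 + 453/1810*5/16 = 391/1810 = pi_3  (ok)
  162/905*1/8 + 171/905*3/16 + 391/1810*3/16 + 30/181*5/16 + 453/1810*1/16 = 30/181 = pi_4  (ok)
  162/905*5/16 + 171/905*1/8 + 391/1810*3/16 + 30/181*1/8 + 453/1810*7/16 = 453/1810 = pi_5  (ok)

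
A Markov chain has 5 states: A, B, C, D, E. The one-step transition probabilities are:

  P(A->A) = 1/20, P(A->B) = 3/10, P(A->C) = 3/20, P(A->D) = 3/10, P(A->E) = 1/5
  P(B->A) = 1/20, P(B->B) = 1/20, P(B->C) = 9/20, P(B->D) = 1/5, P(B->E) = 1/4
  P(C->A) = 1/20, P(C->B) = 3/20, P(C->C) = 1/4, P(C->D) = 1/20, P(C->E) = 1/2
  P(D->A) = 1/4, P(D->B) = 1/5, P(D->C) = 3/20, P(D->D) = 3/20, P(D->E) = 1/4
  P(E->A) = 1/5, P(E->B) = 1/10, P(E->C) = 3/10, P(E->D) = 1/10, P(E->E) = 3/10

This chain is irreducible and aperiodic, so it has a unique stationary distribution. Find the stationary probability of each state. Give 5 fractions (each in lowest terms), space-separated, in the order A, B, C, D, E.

The stationary distribution satisfies pi = pi * P, i.e.:
  pi_A = 1/20*pi_A + 1/20*pi_B + 1/20*pi_C + 1/4*pi_D + 1/5*pi_E
  pi_B = 3/10*pi_A + 1/20*pi_B + 3/20*pi_C + 1/5*pi_D + 1/10*pi_E
  pi_C = 3/20*pi_A + 9/20*pi_B + 1/4*pi_C + 3/20*pi_D + 3/10*pi_E
  pi_D = 3/10*pi_A + 1/5*pi_B + 1/20*pi_C + 3/20*pi_D + 1/10*pi_E
  pi_E = 1/5*pi_A + 1/4*pi_B + 1/2*pi_C + 1/4*pi_D + 3/10*pi_E
with normalization: pi_A + pi_B + pi_C + pi_D + pi_E = 1.

Using the first 4 balance equations plus normalization, the linear system A*pi = b is:
  [-19/20, 1/20, 1/20, 1/4, 1/5] . pi = 0
  [3/10, -19/20, 3/20, 1/5, 1/10] . pi = 0
  [3/20, 9/20, -3/4, 3/20, 3/10] . pi = 0
  [3/10, 1/5, 1/20, -17/20, 1/10] . pi = 0
  [1, 1, 1, 1, 1] . pi = 1

Solving yields:
  pi_A = 1311/10432
  pi_B = 1509/10432
  pi_C = 2811/10432
  pi_D = 1385/10432
  pi_E = 427/1304

Verification (pi * P):
  1311/10432*1/20 + 1509/10432*1/20 + 2811/10432*1/20 + 1385/10432*1/4 + 427/1304*1/5 = 1311/10432 = pi_A  (ok)
  1311/10432*3/10 + 1509/10432*1/20 + 2811/10432*3/20 + 1385/10432*1/5 + 427/1304*1/10 = 1509/10432 = pi_B  (ok)
  1311/10432*3/20 + 1509/10432*9/20 + 2811/10432*1/4 + 1385/10432*3/20 + 427/1304*3/10 = 2811/10432 = pi_C  (ok)
  1311/10432*3/10 + 1509/10432*1/5 + 2811/10432*1/20 + 1385/10432*3/20 + 427/1304*1/10 = 1385/10432 = pi_D  (ok)
  1311/10432*1/5 + 1509/10432*1/4 + 2811/10432*1/2 + 1385/10432*1/4 + 427/1304*3/10 = 427/1304 = pi_E  (ok)

Answer: 1311/10432 1509/10432 2811/10432 1385/10432 427/1304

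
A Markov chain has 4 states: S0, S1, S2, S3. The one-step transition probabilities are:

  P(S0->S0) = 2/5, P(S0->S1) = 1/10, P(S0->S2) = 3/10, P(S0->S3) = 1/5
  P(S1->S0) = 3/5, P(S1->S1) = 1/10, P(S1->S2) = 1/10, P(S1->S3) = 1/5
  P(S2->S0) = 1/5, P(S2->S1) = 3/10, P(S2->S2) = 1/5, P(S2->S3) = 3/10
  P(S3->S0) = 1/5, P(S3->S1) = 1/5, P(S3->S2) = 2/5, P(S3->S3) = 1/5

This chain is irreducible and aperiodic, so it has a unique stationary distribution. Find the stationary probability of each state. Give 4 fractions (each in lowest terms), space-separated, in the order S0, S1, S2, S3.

The stationary distribution satisfies pi = pi * P, i.e.:
  pi_S0 = 2/5*pi_S0 + 3/5*pi_S1 + 1/5*pi_S2 + 1/5*pi_S3
  pi_S1 = 1/10*pi_S0 + 1/10*pi_S1 + 3/10*pi_S2 + 1/5*pi_S3
  pi_S2 = 3/10*pi_S0 + 1/10*pi_S1 + 1/5*pi_S2 + 2/5*pi_S3
  pi_S3 = 1/5*pi_S0 + 1/5*pi_S1 + 3/10*pi_S2 + 1/5*pi_S3
with normalization: pi_S0 + pi_S1 + pi_S2 + pi_S3 = 1.

Using the first 3 balance equations plus normalization, the linear system A*pi = b is:
  [-3/5, 3/5, 1/5, 1/5] . pi = 0
  [1/10, -9/10, 3/10, 1/5] . pi = 0
  [3/10, 1/10, -4/5, 2/5] . pi = 0
  [1, 1, 1, 1] . pi = 1

Solving yields:
  pi_S0 = 191/566
  pi_S1 = 99/566
  pi_S2 = 74/283
  pi_S3 = 64/283

Verification (pi * P):
  191/566*2/5 + 99/566*3/5 + 74/283*1/5 + 64/283*1/5 = 191/566 = pi_S0  (ok)
  191/566*1/10 + 99/566*1/10 + 74/283*3/10 + 64/283*1/5 = 99/566 = pi_S1  (ok)
  191/566*3/10 + 99/566*1/10 + 74/283*1/5 + 64/283*2/5 = 74/283 = pi_S2  (ok)
  191/566*1/5 + 99/566*1/5 + 74/283*3/10 + 64/283*1/5 = 64/283 = pi_S3  (ok)

Answer: 191/566 99/566 74/283 64/283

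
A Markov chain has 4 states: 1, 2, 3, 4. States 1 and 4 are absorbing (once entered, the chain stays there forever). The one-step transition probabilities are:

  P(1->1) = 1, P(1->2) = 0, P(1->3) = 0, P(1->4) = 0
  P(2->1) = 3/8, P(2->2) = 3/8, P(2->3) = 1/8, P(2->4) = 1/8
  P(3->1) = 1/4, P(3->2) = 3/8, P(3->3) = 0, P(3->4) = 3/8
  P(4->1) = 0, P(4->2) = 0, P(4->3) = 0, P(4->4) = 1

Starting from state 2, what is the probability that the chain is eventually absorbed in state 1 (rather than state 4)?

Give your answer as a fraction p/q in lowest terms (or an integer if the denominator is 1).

Answer: 26/37

Derivation:
Let a_i = P(absorbed in 1 | start in state i).
Boundary conditions: a_1 = 1, a_4 = 0.
For each transient state i, a_i = sum_j P(i->j) * a_j:
  a_2 = 3/8*a_1 + 3/8*a_2 + 1/8*a_3 + 1/8*a_4
  a_3 = 1/4*a_1 + 3/8*a_2 + 0*a_3 + 3/8*a_4

Substituting a_1 = 1 and a_4 = 0, rearrange to (I - Q) a = r where r[i] = P(i -> 1):
  [5/8, -1/8] . (a_2, a_3) = 3/8
  [-3/8, 1] . (a_2, a_3) = 1/4

Solving yields:
  a_2 = 26/37
  a_3 = 19/37

Starting state is 2, so the absorption probability is a_2 = 26/37.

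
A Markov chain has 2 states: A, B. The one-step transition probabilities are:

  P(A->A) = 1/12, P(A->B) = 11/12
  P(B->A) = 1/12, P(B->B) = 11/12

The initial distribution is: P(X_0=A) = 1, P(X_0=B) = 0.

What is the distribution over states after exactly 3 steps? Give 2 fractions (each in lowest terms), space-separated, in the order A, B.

Answer: 1/12 11/12

Derivation:
Propagating the distribution step by step (d_{t+1} = d_t * P):
d_0 = (A=1, B=0)
  d_1[A] = 1*1/12 + 0*1/12 = 1/12
  d_1[B] = 1*11/12 + 0*11/12 = 11/12
d_1 = (A=1/12, B=11/12)
  d_2[A] = 1/12*1/12 + 11/12*1/12 = 1/12
  d_2[B] = 1/12*11/12 + 11/12*11/12 = 11/12
d_2 = (A=1/12, B=11/12)
  d_3[A] = 1/12*1/12 + 11/12*1/12 = 1/12
  d_3[B] = 1/12*11/12 + 11/12*11/12 = 11/12
d_3 = (A=1/12, B=11/12)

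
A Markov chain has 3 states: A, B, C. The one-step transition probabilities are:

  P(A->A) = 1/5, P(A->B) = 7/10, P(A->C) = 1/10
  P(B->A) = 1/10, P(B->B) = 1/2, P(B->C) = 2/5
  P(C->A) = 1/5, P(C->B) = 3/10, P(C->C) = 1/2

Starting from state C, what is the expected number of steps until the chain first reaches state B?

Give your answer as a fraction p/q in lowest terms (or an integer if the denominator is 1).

Let h_i = expected steps to first reach B from state i.
Boundary: h_B = 0.
First-step equations for the other states:
  h_A = 1 + 1/5*h_A + 7/10*h_B + 1/10*h_C
  h_C = 1 + 1/5*h_A + 3/10*h_B + 1/2*h_C

Substituting h_B = 0 and rearranging gives the linear system (I - Q) h = 1:
  [4/5, -1/10] . (h_A, h_C) = 1
  [-1/5, 1/2] . (h_A, h_C) = 1

Solving yields:
  h_A = 30/19
  h_C = 50/19

Starting state is C, so the expected hitting time is h_C = 50/19.

Answer: 50/19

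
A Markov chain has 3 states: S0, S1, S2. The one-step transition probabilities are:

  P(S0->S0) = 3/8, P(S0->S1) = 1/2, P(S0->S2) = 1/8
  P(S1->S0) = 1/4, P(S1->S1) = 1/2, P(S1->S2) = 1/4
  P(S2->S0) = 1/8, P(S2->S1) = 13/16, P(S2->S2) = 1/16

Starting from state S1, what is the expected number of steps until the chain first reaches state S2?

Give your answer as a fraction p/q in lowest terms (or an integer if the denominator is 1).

Answer: 14/3

Derivation:
Let h_i = expected steps to first reach S2 from state i.
Boundary: h_S2 = 0.
First-step equations for the other states:
  h_S0 = 1 + 3/8*h_S0 + 1/2*h_S1 + 1/8*h_S2
  h_S1 = 1 + 1/4*h_S0 + 1/2*h_S1 + 1/4*h_S2

Substituting h_S2 = 0 and rearranging gives the linear system (I - Q) h = 1:
  [5/8, -1/2] . (h_S0, h_S1) = 1
  [-1/4, 1/2] . (h_S0, h_S1) = 1

Solving yields:
  h_S0 = 16/3
  h_S1 = 14/3

Starting state is S1, so the expected hitting time is h_S1 = 14/3.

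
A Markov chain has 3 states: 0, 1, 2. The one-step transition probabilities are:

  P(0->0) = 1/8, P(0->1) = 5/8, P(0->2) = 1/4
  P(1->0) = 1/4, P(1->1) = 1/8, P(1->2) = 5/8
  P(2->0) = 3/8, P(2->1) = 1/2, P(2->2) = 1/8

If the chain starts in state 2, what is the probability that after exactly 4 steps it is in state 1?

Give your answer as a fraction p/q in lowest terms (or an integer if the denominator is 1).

Computing P^4 by repeated multiplication:
P^1 =
  0: [1/8, 5/8, 1/4]
  1: [1/4, 1/8, 5/8]
  2: [3/8, 1/2, 1/8]
P^2 =
  0: [17/64, 9/32, 29/64]
  1: [19/64, 31/64, 7/32]
  2: [7/32, 23/64, 27/64]
P^3 =
  0: [35/128, 219/512, 153/512]
  1: [123/512, 91/256, 207/512]
  2: [141/512, 201/512, 85/256]
P^4 =
  0: [1037/4096, 1531/4096, 191/512]
  1: [277/1024, 1625/4096, 1363/4096]
  2: [1053/4096, 793/2048, 1457/4096]

(P^4)[2 -> 1] = 793/2048

Answer: 793/2048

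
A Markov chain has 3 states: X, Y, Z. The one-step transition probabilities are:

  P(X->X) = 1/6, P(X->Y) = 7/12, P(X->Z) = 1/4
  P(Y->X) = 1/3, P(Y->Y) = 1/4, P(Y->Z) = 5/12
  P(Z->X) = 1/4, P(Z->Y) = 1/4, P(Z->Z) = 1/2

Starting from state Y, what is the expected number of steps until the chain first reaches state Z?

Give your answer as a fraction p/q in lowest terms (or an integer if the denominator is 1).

Answer: 84/31

Derivation:
Let h_i = expected steps to first reach Z from state i.
Boundary: h_Z = 0.
First-step equations for the other states:
  h_X = 1 + 1/6*h_X + 7/12*h_Y + 1/4*h_Z
  h_Y = 1 + 1/3*h_X + 1/4*h_Y + 5/12*h_Z

Substituting h_Z = 0 and rearranging gives the linear system (I - Q) h = 1:
  [5/6, -7/12] . (h_X, h_Y) = 1
  [-1/3, 3/4] . (h_X, h_Y) = 1

Solving yields:
  h_X = 96/31
  h_Y = 84/31

Starting state is Y, so the expected hitting time is h_Y = 84/31.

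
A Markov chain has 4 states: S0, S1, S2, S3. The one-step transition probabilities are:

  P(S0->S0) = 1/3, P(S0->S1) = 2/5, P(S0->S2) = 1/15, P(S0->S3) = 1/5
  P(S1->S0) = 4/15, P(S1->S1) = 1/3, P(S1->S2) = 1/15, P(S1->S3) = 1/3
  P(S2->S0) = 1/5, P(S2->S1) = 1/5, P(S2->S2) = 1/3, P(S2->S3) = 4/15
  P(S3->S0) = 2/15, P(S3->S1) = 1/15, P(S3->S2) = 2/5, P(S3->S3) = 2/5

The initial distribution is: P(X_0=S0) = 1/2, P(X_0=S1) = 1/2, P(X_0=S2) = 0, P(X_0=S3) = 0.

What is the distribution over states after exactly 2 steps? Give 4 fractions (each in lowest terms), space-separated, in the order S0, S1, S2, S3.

Propagating the distribution step by step (d_{t+1} = d_t * P):
d_0 = (S0=1/2, S1=1/2, S2=0, S3=0)
  d_1[S0] = 1/2*1/3 + 1/2*4/15 + 0*1/5 + 0*2/15 = 3/10
  d_1[S1] = 1/2*2/5 + 1/2*1/3 + 0*1/5 + 0*1/15 = 11/30
  d_1[S2] = 1/2*1/15 + 1/2*1/15 + 0*1/3 + 0*2/5 = 1/15
  d_1[S3] = 1/2*1/5 + 1/2*1/3 + 0*4/15 + 0*2/5 = 4/15
d_1 = (S0=3/10, S1=11/30, S2=1/15, S3=4/15)
  d_2[S0] = 3/10*1/3 + 11/30*4/15 + 1/15*1/5 + 4/15*2/15 = 37/150
  d_2[S1] = 3/10*2/5 + 11/30*1/3 + 1/15*1/5 + 4/15*1/15 = 41/150
  d_2[S2] = 3/10*1/15 + 11/30*1/15 + 1/15*1/3 + 4/15*2/5 = 13/75
  d_2[S3] = 3/10*1/5 + 11/30*1/3 + 1/15*4/15 + 4/15*2/5 = 23/75
d_2 = (S0=37/150, S1=41/150, S2=13/75, S3=23/75)

Answer: 37/150 41/150 13/75 23/75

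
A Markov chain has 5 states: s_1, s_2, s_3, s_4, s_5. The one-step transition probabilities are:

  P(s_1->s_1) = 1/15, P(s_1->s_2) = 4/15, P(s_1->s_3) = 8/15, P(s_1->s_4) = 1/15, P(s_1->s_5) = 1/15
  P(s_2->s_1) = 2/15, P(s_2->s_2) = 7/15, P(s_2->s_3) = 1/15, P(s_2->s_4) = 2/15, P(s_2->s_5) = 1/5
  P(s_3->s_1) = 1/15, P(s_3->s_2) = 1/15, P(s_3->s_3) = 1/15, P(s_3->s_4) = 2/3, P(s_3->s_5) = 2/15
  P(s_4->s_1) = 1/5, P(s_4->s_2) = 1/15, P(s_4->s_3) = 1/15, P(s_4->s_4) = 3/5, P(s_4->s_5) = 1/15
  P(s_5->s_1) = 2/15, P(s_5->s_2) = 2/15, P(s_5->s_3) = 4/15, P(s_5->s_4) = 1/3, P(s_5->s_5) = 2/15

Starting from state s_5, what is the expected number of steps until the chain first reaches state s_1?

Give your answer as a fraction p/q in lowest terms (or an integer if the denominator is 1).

Let h_i = expected steps to first reach s_1 from state i.
Boundary: h_s_1 = 0.
First-step equations for the other states:
  h_s_2 = 1 + 2/15*h_s_1 + 7/15*h_s_2 + 1/15*h_s_3 + 2/15*h_s_4 + 1/5*h_s_5
  h_s_3 = 1 + 1/15*h_s_1 + 1/15*h_s_2 + 1/15*h_s_3 + 2/3*h_s_4 + 2/15*h_s_5
  h_s_4 = 1 + 1/5*h_s_1 + 1/15*h_s_2 + 1/15*h_s_3 + 3/5*h_s_4 + 1/15*h_s_5
  h_s_5 = 1 + 2/15*h_s_1 + 2/15*h_s_2 + 4/15*h_s_3 + 1/3*h_s_4 + 2/15*h_s_5

Substituting h_s_1 = 0 and rearranging gives the linear system (I - Q) h = 1:
  [8/15, -1/15, -2/15, -1/5] . (h_s_2, h_s_3, h_s_4, h_s_5) = 1
  [-1/15, 14/15, -2/3, -2/15] . (h_s_2, h_s_3, h_s_4, h_s_5) = 1
  [-1/15, -1/15, 2/5, -1/15] . (h_s_2, h_s_3, h_s_4, h_s_5) = 1
  [-2/15, -4/15, -1/3, 13/15] . (h_s_2, h_s_3, h_s_4, h_s_5) = 1

Solving yields:
  h_s_2 = 1735/266
  h_s_3 = 3485/532
  h_s_4 = 3055/532
  h_s_5 = 485/76

Starting state is s_5, so the expected hitting time is h_s_5 = 485/76.

Answer: 485/76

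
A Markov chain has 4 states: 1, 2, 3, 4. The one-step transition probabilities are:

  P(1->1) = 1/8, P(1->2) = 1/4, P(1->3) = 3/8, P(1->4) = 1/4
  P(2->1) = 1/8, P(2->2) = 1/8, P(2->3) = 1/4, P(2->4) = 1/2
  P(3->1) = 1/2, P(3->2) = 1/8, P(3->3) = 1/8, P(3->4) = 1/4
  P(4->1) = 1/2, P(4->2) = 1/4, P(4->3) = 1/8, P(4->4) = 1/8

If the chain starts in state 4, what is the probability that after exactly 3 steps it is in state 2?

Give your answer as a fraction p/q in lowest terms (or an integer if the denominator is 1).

Answer: 97/512

Derivation:
Computing P^3 by repeated multiplication:
P^1 =
  1: [1/8, 1/4, 3/8, 1/4]
  2: [1/8, 1/8, 1/4, 1/2]
  3: [1/2, 1/8, 1/8, 1/4]
  4: [1/2, 1/4, 1/8, 1/8]
P^2 =
  1: [23/64, 11/64, 3/16, 9/32]
  2: [13/32, 13/64, 11/64, 7/32]
  3: [17/64, 7/32, 17/64, 1/4]
  4: [7/32, 13/64, 9/32, 19/64]
P^3 =
  1: [77/256, 105/512, 121/512, 33/128]
  2: [139/512, 13/64, 129/512, 35/128]
  3: [163/512, 97/512, 7/32, 35/128]
  4: [175/512, 97/512, 105/512, 135/512]

(P^3)[4 -> 2] = 97/512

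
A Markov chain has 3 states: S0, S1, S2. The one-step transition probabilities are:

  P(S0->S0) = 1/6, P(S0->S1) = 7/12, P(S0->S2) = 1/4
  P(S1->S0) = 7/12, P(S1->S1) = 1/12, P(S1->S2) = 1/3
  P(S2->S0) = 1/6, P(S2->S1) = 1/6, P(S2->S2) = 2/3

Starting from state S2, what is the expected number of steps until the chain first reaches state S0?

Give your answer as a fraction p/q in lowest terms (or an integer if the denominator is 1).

Let h_i = expected steps to first reach S0 from state i.
Boundary: h_S0 = 0.
First-step equations for the other states:
  h_S1 = 1 + 7/12*h_S0 + 1/12*h_S1 + 1/3*h_S2
  h_S2 = 1 + 1/6*h_S0 + 1/6*h_S1 + 2/3*h_S2

Substituting h_S0 = 0 and rearranging gives the linear system (I - Q) h = 1:
  [11/12, -1/3] . (h_S1, h_S2) = 1
  [-1/6, 1/3] . (h_S1, h_S2) = 1

Solving yields:
  h_S1 = 8/3
  h_S2 = 13/3

Starting state is S2, so the expected hitting time is h_S2 = 13/3.

Answer: 13/3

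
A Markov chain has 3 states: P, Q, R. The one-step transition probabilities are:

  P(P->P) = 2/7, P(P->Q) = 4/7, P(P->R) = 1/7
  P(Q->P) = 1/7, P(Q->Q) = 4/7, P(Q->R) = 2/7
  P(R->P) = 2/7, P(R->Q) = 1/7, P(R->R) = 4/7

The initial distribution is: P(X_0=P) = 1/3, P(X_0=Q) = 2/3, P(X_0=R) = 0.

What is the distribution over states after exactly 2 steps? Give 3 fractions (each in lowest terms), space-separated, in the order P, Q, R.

Propagating the distribution step by step (d_{t+1} = d_t * P):
d_0 = (P=1/3, Q=2/3, R=0)
  d_1[P] = 1/3*2/7 + 2/3*1/7 + 0*2/7 = 4/21
  d_1[Q] = 1/3*4/7 + 2/3*4/7 + 0*1/7 = 4/7
  d_1[R] = 1/3*1/7 + 2/3*2/7 + 0*4/7 = 5/21
d_1 = (P=4/21, Q=4/7, R=5/21)
  d_2[P] = 4/21*2/7 + 4/7*1/7 + 5/21*2/7 = 10/49
  d_2[Q] = 4/21*4/7 + 4/7*4/7 + 5/21*1/7 = 23/49
  d_2[R] = 4/21*1/7 + 4/7*2/7 + 5/21*4/7 = 16/49
d_2 = (P=10/49, Q=23/49, R=16/49)

Answer: 10/49 23/49 16/49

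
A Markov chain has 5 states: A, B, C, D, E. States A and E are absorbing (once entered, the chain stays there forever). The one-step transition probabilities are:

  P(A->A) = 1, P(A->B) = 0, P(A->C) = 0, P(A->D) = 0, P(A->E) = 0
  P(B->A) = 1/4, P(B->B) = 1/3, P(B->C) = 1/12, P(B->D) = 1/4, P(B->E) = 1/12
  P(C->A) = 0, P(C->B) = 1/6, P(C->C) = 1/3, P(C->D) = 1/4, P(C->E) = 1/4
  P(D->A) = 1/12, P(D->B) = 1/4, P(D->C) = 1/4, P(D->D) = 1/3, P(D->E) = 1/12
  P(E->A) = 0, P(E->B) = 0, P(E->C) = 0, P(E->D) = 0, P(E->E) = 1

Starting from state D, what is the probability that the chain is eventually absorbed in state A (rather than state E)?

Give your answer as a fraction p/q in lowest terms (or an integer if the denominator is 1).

Answer: 152/325

Derivation:
Let a_i = P(absorbed in A | start in state i).
Boundary conditions: a_A = 1, a_E = 0.
For each transient state i, a_i = sum_j P(i->j) * a_j:
  a_B = 1/4*a_A + 1/3*a_B + 1/12*a_C + 1/4*a_D + 1/12*a_E
  a_C = 0*a_A + 1/6*a_B + 1/3*a_C + 1/4*a_D + 1/4*a_E
  a_D = 1/12*a_A + 1/4*a_B + 1/4*a_C + 1/3*a_D + 1/12*a_E

Substituting a_A = 1 and a_E = 0, rearrange to (I - Q) a = r where r[i] = P(i -> A):
  [2/3, -1/12, -1/4] . (a_B, a_C, a_D) = 1/4
  [-1/6, 2/3, -1/4] . (a_B, a_C, a_D) = 0
  [-1/4, -1/4, 2/3] . (a_B, a_C, a_D) = 1/12

Solving yields:
  a_B = 192/325
  a_C = 21/65
  a_D = 152/325

Starting state is D, so the absorption probability is a_D = 152/325.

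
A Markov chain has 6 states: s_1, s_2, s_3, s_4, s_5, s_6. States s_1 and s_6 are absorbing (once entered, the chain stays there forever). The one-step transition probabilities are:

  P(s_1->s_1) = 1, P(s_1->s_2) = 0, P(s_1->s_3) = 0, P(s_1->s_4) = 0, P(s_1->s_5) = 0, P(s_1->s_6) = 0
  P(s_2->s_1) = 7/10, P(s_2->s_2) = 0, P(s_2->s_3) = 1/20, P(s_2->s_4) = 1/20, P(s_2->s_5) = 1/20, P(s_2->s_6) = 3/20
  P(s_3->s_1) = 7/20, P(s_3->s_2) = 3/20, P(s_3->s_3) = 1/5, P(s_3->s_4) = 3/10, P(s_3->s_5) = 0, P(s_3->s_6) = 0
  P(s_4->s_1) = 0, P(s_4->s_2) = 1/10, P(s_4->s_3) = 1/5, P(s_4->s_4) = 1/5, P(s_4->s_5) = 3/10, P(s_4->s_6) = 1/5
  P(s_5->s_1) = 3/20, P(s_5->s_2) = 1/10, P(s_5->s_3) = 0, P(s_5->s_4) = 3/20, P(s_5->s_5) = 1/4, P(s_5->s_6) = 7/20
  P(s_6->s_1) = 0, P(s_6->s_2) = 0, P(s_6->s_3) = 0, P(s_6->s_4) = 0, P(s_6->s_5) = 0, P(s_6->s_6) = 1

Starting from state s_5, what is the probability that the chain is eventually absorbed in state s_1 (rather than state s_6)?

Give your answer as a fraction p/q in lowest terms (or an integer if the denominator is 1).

Answer: 1711/4391

Derivation:
Let a_i = P(absorbed in s_1 | start in state i).
Boundary conditions: a_s_1 = 1, a_s_6 = 0.
For each transient state i, a_i = sum_j P(i->j) * a_j:
  a_s_2 = 7/10*a_s_1 + 0*a_s_2 + 1/20*a_s_3 + 1/20*a_s_4 + 1/20*a_s_5 + 3/20*a_s_6
  a_s_3 = 7/20*a_s_1 + 3/20*a_s_2 + 1/5*a_s_3 + 3/10*a_s_4 + 0*a_s_5 + 0*a_s_6
  a_s_4 = 0*a_s_1 + 1/10*a_s_2 + 1/5*a_s_3 + 1/5*a_s_4 + 3/10*a_s_5 + 1/5*a_s_6
  a_s_5 = 3/20*a_s_1 + 1/10*a_s_2 + 0*a_s_3 + 3/20*a_s_4 + 1/4*a_s_5 + 7/20*a_s_6

Substituting a_s_1 = 1 and a_s_6 = 0, rearrange to (I - Q) a = r where r[i] = P(i -> s_1):
  [1, -1/20, -1/20, -1/20] . (a_s_2, a_s_3, a_s_4, a_s_5) = 7/10
  [-3/20, 4/5, -3/10, 0] . (a_s_2, a_s_3, a_s_4, a_s_5) = 7/20
  [-1/10, -1/5, 4/5, -3/10] . (a_s_2, a_s_3, a_s_4, a_s_5) = 0
  [-1/10, 0, -3/20, 3/4] . (a_s_2, a_s_3, a_s_4, a_s_5) = 3/20

Solving yields:
  a_s_2 = 3417/4391
  a_s_3 = 3269/4391
  a_s_4 = 1886/4391
  a_s_5 = 1711/4391

Starting state is s_5, so the absorption probability is a_s_5 = 1711/4391.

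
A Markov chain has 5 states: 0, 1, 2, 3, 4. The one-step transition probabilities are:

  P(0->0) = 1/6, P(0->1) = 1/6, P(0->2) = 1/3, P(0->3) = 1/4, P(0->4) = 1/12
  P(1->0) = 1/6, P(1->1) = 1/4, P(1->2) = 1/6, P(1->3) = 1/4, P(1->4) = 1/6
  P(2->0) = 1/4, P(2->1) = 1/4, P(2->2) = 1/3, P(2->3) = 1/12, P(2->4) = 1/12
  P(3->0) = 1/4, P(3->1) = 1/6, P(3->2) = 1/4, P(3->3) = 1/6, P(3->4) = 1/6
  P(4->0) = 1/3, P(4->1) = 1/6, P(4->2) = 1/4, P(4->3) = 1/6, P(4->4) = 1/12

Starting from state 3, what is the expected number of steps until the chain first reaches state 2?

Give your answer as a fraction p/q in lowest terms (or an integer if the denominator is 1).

Let h_i = expected steps to first reach 2 from state i.
Boundary: h_2 = 0.
First-step equations for the other states:
  h_0 = 1 + 1/6*h_0 + 1/6*h_1 + 1/3*h_2 + 1/4*h_3 + 1/12*h_4
  h_1 = 1 + 1/6*h_0 + 1/4*h_1 + 1/6*h_2 + 1/4*h_3 + 1/6*h_4
  h_3 = 1 + 1/4*h_0 + 1/6*h_1 + 1/4*h_2 + 1/6*h_3 + 1/6*h_4
  h_4 = 1 + 1/3*h_0 + 1/6*h_1 + 1/4*h_2 + 1/6*h_3 + 1/12*h_4

Substituting h_2 = 0 and rearranging gives the linear system (I - Q) h = 1:
  [5/6, -1/6, -1/4, -1/12] . (h_0, h_1, h_3, h_4) = 1
  [-1/6, 3/4, -1/4, -1/6] . (h_0, h_1, h_3, h_4) = 1
  [-1/4, -1/6, 5/6, -1/6] . (h_0, h_1, h_3, h_4) = 1
  [-1/3, -1/6, -1/6, 11/12] . (h_0, h_1, h_3, h_4) = 1

Solving yields:
  h_0 = 20724/5695
  h_1 = 24636/5695
  h_3 = 264/67
  h_4 = 22308/5695

Starting state is 3, so the expected hitting time is h_3 = 264/67.

Answer: 264/67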